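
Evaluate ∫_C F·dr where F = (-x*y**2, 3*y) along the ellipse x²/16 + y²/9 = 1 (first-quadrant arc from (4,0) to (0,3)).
99/2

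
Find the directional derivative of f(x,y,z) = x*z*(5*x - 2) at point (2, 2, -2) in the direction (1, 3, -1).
-52*sqrt(11)/11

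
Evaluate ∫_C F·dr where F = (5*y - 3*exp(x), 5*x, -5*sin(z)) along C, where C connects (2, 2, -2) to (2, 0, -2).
-20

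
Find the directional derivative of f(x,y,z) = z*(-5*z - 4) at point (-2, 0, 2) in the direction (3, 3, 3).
-8*sqrt(3)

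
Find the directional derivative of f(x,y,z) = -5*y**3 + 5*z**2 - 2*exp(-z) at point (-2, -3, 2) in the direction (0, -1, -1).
sqrt(2)*(-2 + 115*exp(2))*exp(-2)/2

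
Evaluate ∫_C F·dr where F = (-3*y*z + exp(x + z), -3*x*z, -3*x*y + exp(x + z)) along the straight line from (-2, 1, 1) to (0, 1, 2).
-6 - exp(-1) + exp(2)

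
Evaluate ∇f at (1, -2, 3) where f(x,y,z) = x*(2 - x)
(0, 0, 0)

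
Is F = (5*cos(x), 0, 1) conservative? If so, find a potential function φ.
Yes, F is conservative. φ = z + 5*sin(x)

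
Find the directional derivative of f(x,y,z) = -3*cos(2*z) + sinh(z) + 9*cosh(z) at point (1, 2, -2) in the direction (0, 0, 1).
-9*sinh(2) + cosh(2) - 6*sin(4)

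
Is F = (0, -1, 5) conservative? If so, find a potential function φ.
Yes, F is conservative. φ = -y + 5*z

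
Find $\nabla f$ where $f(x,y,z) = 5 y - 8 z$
(0, 5, -8)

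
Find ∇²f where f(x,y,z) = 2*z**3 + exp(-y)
12*z + exp(-y)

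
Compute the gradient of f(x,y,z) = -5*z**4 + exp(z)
(0, 0, -20*z**3 + exp(z))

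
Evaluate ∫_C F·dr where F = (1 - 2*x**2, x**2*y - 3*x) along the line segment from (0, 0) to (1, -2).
13/3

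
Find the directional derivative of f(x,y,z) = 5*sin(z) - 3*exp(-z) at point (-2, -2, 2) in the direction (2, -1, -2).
-2*exp(-2) - 10*cos(2)/3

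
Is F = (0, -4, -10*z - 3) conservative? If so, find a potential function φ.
Yes, F is conservative. φ = -4*y - 5*z**2 - 3*z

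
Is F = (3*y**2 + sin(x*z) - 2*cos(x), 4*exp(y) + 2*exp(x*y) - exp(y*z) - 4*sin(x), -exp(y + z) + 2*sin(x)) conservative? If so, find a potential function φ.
No, ∇×F = (y*exp(y*z) - exp(y + z), x*cos(x*z) - 2*cos(x), 2*y*exp(x*y) - 6*y - 4*cos(x)) ≠ 0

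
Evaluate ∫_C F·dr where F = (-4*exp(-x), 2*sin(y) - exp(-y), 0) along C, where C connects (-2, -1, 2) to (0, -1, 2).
4 - 4*exp(2)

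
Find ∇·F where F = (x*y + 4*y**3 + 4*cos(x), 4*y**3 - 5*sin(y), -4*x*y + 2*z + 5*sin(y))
12*y**2 + y - 4*sin(x) - 5*cos(y) + 2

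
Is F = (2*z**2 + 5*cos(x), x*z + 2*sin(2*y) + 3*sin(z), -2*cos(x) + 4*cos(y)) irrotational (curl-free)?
No, ∇×F = (-x - 4*sin(y) - 3*cos(z), 4*z - 2*sin(x), z)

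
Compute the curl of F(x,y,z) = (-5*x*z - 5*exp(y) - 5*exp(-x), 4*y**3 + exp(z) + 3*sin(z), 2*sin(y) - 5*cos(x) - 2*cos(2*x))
(-exp(z) + 2*cos(y) - 3*cos(z), -5*x - 5*sin(x) - 4*sin(2*x), 5*exp(y))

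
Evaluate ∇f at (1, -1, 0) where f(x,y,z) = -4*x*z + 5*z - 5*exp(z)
(0, 0, -4)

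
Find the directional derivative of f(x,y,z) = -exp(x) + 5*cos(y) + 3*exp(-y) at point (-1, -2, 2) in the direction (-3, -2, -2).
sqrt(17)*(-10*E*sin(2) + 3 + 6*exp(3))*exp(-1)/17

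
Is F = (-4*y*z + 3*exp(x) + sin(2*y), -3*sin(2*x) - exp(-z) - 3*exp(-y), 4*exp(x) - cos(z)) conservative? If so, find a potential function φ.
No, ∇×F = (-exp(-z), -4*y - 4*exp(x), 4*z - 6*cos(2*x) - 2*cos(2*y)) ≠ 0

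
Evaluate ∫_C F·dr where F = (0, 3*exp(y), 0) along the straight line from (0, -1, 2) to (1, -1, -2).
0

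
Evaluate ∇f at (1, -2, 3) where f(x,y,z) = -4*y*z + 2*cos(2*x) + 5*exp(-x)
(-4*sin(2) - 5*exp(-1), -12, 8)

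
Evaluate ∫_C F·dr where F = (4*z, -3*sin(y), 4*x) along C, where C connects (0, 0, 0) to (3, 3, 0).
-3 + 3*cos(3)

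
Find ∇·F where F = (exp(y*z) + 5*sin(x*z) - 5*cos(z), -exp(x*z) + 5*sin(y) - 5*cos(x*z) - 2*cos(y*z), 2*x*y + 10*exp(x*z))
10*x*exp(x*z) + 2*z*sin(y*z) + 5*z*cos(x*z) + 5*cos(y)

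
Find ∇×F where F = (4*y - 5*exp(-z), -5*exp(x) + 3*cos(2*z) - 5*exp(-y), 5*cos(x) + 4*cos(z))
(6*sin(2*z), 5*sin(x) + 5*exp(-z), -5*exp(x) - 4)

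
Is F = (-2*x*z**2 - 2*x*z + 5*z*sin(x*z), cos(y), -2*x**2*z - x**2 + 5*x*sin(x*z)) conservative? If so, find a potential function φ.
Yes, F is conservative. φ = -x**2*z**2 - x**2*z + sin(y) - 5*cos(x*z)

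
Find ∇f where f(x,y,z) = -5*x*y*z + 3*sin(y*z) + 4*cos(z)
(-5*y*z, z*(-5*x + 3*cos(y*z)), -5*x*y + 3*y*cos(y*z) - 4*sin(z))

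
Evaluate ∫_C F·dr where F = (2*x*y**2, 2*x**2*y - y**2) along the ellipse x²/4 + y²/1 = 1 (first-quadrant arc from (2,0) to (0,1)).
-1/3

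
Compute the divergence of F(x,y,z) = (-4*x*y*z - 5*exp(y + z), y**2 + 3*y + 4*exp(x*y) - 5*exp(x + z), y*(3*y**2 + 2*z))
4*x*exp(x*y) - 4*y*z + 4*y + 3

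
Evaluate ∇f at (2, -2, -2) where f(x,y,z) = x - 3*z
(1, 0, -3)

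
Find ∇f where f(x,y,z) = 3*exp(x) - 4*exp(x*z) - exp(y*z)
(-4*z*exp(x*z) + 3*exp(x), -z*exp(y*z), -4*x*exp(x*z) - y*exp(y*z))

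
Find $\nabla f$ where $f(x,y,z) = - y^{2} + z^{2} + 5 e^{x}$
(5*exp(x), -2*y, 2*z)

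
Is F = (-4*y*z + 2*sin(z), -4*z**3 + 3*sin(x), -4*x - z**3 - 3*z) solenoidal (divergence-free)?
No, ∇·F = -3*z**2 - 3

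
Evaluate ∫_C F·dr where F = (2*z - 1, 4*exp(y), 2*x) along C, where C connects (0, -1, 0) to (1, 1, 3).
5 + 8*sinh(1)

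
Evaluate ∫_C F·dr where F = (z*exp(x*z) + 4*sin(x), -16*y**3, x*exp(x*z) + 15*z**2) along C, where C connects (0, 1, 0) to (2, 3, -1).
-322 + exp(-2) - 4*cos(2)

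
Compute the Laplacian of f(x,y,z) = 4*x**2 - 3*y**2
2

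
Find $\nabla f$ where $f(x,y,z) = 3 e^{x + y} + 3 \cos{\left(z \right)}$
(3*exp(x + y), 3*exp(x + y), -3*sin(z))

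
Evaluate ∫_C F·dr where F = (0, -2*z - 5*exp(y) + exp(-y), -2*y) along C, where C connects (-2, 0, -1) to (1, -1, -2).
-E - 5*exp(-1) + 2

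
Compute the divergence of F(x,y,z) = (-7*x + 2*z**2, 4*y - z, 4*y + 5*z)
2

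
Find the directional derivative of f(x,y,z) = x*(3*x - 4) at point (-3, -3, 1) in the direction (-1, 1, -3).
2*sqrt(11)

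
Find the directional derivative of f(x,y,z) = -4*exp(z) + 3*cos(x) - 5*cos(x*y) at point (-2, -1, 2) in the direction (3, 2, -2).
2*sqrt(17)*(-13*sin(2) + 4*exp(2))/17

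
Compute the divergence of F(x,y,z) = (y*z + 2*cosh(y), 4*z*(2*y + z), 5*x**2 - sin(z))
8*z - cos(z)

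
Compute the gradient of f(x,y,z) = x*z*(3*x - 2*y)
(2*z*(3*x - y), -2*x*z, x*(3*x - 2*y))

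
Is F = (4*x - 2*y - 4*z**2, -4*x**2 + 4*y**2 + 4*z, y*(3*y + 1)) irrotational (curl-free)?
No, ∇×F = (6*y - 3, -8*z, 2 - 8*x)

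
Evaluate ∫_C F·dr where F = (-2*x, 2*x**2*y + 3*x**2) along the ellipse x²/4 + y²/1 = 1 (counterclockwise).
0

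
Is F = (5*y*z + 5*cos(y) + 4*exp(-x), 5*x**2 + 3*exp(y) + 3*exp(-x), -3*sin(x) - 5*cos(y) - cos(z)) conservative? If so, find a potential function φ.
No, ∇×F = (5*sin(y), 5*y + 3*cos(x), 10*x - 5*z + 5*sin(y) - 3*exp(-x)) ≠ 0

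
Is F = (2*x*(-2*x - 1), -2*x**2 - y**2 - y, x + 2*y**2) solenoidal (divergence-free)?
No, ∇·F = -8*x - 2*y - 3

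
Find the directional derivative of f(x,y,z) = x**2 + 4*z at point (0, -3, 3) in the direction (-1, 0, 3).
6*sqrt(10)/5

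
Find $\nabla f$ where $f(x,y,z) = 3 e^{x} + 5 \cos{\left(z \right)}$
(3*exp(x), 0, -5*sin(z))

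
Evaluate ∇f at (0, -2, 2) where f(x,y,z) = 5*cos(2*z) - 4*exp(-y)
(0, 4*exp(2), -10*sin(4))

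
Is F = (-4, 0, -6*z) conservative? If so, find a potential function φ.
Yes, F is conservative. φ = -4*x - 3*z**2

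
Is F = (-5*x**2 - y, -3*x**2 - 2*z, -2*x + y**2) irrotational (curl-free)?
No, ∇×F = (2*y + 2, 2, 1 - 6*x)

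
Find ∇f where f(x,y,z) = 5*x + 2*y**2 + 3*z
(5, 4*y, 3)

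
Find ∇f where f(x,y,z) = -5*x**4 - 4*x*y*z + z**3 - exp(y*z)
(-20*x**3 - 4*y*z, z*(-4*x - exp(y*z)), -4*x*y - y*exp(y*z) + 3*z**2)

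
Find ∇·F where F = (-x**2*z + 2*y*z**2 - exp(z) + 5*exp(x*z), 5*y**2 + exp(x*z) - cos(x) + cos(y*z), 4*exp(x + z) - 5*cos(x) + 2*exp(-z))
-2*x*z + 10*y + 5*z*exp(x*z) - z*sin(y*z) + 4*exp(x + z) - 2*exp(-z)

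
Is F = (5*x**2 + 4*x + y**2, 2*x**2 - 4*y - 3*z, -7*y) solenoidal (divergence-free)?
No, ∇·F = 10*x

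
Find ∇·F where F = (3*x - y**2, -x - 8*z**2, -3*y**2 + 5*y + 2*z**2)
4*z + 3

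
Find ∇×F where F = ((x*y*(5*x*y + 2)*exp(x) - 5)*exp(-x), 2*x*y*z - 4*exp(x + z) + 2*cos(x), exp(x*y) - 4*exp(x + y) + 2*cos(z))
(-2*x*y + x*exp(x*y) - 4*exp(x + y) + 4*exp(x + z), -y*exp(x*y) + 4*exp(x + y), -10*x**2*y - 2*x + 2*y*z - 4*exp(x + z) - 2*sin(x))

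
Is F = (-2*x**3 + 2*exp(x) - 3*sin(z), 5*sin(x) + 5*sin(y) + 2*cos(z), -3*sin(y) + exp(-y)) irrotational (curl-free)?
No, ∇×F = (2*sin(z) - 3*cos(y) - exp(-y), -3*cos(z), 5*cos(x))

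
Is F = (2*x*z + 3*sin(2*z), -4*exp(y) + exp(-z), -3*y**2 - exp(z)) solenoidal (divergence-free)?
No, ∇·F = 2*z - 4*exp(y) - exp(z)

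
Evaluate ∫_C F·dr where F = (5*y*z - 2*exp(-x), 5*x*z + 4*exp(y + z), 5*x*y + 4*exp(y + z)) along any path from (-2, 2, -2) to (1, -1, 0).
-44 - 2*exp(2) + 6*exp(-1)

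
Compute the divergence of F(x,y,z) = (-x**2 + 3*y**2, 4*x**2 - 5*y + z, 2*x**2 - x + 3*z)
-2*x - 2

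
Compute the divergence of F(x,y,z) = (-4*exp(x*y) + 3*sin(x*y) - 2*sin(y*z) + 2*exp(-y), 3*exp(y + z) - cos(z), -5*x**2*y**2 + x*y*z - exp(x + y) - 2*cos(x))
x*y - 4*y*exp(x*y) + 3*y*cos(x*y) + 3*exp(y + z)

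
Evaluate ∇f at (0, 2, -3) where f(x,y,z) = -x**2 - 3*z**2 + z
(0, 0, 19)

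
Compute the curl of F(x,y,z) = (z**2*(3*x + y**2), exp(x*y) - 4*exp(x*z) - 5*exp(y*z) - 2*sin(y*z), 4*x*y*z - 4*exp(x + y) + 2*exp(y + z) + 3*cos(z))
(4*x*z + 4*x*exp(x*z) + 5*y*exp(y*z) + 2*y*cos(y*z) - 4*exp(x + y) + 2*exp(y + z), -4*y*z + 2*z*(3*x + y**2) + 4*exp(x + y), -2*y*z**2 + y*exp(x*y) - 4*z*exp(x*z))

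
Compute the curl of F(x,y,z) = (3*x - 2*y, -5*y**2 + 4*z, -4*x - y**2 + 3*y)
(-2*y - 1, 4, 2)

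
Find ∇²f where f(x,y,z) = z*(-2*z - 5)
-4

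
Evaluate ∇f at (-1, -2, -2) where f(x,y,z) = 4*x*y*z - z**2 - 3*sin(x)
(16 - 3*cos(1), 8, 12)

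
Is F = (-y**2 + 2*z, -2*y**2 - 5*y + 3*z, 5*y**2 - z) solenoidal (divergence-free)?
No, ∇·F = -4*y - 6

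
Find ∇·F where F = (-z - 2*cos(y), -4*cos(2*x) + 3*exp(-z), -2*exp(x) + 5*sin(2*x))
0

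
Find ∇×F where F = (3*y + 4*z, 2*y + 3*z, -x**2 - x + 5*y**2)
(10*y - 3, 2*x + 5, -3)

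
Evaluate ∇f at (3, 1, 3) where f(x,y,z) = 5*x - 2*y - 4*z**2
(5, -2, -24)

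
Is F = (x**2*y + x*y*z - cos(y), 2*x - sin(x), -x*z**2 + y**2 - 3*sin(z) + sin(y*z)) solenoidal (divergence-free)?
No, ∇·F = 2*x*y - 2*x*z + y*z + y*cos(y*z) - 3*cos(z)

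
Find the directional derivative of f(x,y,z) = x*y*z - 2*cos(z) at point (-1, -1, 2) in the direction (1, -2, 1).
sqrt(6)*(2*sin(2) + 3)/6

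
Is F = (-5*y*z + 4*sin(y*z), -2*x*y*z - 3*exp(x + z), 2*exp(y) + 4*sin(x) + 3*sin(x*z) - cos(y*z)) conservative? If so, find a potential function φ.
No, ∇×F = (2*x*y + z*sin(y*z) + 2*exp(y) + 3*exp(x + z), 4*y*cos(y*z) - 5*y - 3*z*cos(x*z) - 4*cos(x), -2*y*z - 4*z*cos(y*z) + 5*z - 3*exp(x + z)) ≠ 0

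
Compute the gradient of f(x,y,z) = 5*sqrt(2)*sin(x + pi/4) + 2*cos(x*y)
(-2*y*sin(x*y) + 5*sqrt(2)*cos(x + pi/4), -2*x*sin(x*y), 0)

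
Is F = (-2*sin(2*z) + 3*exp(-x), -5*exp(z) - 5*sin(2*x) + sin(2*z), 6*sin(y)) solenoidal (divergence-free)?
No, ∇·F = -3*exp(-x)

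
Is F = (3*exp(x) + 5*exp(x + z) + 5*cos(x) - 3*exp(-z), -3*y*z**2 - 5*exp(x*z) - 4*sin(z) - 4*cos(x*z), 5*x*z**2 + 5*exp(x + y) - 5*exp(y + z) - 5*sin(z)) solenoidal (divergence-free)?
No, ∇·F = 10*x*z - 3*z**2 + 3*exp(x) + 5*exp(x + z) - 5*exp(y + z) - 5*sin(x) - 5*cos(z)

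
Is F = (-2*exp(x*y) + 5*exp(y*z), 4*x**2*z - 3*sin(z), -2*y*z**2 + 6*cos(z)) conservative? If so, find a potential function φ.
No, ∇×F = (-4*x**2 - 2*z**2 + 3*cos(z), 5*y*exp(y*z), 8*x*z + 2*x*exp(x*y) - 5*z*exp(y*z)) ≠ 0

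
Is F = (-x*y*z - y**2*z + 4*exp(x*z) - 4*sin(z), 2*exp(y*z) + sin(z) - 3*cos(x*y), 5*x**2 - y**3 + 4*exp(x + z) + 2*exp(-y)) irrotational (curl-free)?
No, ∇×F = (-3*y**2 - 2*y*exp(y*z) - cos(z) - 2*exp(-y), -x*y + 4*x*exp(x*z) - 10*x - y**2 - 4*exp(x + z) - 4*cos(z), x*z + 2*y*z + 3*y*sin(x*y))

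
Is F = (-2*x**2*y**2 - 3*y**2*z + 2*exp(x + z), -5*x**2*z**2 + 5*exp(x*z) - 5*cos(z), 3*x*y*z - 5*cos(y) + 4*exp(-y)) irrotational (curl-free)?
No, ∇×F = (10*x**2*z + 3*x*z - 5*x*exp(x*z) + 5*sin(y) - 5*sin(z) - 4*exp(-y), -3*y**2 - 3*y*z + 2*exp(x + z), 4*x**2*y - 10*x*z**2 + 6*y*z + 5*z*exp(x*z))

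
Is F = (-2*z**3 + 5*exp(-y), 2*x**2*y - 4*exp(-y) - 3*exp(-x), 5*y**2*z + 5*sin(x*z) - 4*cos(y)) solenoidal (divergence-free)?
No, ∇·F = 2*x**2 + 5*x*cos(x*z) + 5*y**2 + 4*exp(-y)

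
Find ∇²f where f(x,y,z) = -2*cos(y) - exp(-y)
2*cos(y) - exp(-y)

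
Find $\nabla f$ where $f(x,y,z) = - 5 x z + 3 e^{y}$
(-5*z, 3*exp(y), -5*x)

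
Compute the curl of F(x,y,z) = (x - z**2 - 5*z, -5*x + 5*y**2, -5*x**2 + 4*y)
(4, 10*x - 2*z - 5, -5)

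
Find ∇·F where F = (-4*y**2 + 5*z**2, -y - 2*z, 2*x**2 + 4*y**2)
-1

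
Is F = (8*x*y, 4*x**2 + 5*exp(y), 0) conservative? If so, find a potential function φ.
Yes, F is conservative. φ = 4*x**2*y + 5*exp(y)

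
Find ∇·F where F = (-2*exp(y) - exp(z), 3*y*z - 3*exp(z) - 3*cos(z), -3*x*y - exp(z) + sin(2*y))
3*z - exp(z)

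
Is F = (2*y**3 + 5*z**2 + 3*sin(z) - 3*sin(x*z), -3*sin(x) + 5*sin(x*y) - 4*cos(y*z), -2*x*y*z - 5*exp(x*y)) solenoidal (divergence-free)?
No, ∇·F = -2*x*y + 5*x*cos(x*y) + 4*z*sin(y*z) - 3*z*cos(x*z)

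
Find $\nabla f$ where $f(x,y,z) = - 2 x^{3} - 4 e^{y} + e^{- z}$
(-6*x**2, -4*exp(y), -exp(-z))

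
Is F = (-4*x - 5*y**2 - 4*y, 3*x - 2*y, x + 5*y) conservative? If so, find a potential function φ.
No, ∇×F = (5, -1, 10*y + 7) ≠ 0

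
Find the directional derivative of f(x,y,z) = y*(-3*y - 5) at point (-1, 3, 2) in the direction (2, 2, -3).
-46*sqrt(17)/17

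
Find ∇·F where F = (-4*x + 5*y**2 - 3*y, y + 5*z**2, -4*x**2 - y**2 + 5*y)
-3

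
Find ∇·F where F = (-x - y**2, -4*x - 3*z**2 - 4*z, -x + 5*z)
4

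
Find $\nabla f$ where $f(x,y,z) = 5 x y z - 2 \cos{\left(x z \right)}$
(z*(5*y + 2*sin(x*z)), 5*x*z, x*(5*y + 2*sin(x*z)))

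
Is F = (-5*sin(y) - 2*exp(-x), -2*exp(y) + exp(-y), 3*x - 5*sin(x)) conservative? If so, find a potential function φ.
No, ∇×F = (0, 5*cos(x) - 3, 5*cos(y)) ≠ 0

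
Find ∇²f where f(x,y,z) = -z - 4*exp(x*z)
4*(-x**2 - z**2)*exp(x*z)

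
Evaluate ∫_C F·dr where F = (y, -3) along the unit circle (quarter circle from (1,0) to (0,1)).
-3 - pi/4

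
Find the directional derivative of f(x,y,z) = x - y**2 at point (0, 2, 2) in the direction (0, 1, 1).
-2*sqrt(2)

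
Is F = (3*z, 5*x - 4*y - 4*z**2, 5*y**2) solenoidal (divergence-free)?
No, ∇·F = -4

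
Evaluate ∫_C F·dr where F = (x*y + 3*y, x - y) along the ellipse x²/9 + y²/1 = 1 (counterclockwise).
-6*pi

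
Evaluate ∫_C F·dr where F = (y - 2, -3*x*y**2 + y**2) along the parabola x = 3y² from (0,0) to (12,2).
-944/15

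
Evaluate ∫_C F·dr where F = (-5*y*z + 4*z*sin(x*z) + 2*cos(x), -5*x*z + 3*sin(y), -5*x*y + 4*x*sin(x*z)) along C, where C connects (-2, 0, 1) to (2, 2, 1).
-17 - 3*cos(2) + 4*sin(2)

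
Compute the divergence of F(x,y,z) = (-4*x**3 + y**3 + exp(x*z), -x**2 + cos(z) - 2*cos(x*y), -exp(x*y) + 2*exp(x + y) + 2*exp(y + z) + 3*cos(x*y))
-12*x**2 + 2*x*sin(x*y) + z*exp(x*z) + 2*exp(y + z)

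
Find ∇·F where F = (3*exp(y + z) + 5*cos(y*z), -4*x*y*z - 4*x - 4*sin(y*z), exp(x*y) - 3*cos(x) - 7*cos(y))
-4*z*(x + cos(y*z))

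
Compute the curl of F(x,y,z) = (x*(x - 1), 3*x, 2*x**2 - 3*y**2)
(-6*y, -4*x, 3)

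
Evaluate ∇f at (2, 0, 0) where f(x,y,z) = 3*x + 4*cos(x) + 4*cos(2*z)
(3 - 4*sin(2), 0, 0)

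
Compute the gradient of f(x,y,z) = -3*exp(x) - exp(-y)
(-3*exp(x), exp(-y), 0)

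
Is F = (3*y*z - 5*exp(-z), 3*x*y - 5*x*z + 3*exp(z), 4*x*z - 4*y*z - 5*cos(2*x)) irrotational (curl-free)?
No, ∇×F = (5*x - 4*z - 3*exp(z), 3*y - 4*z - 10*sin(2*x) + 5*exp(-z), 3*y - 8*z)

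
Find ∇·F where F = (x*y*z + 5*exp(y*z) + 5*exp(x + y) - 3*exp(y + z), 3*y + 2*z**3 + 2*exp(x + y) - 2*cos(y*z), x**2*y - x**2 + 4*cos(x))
y*z + 2*z*sin(y*z) + 7*exp(x + y) + 3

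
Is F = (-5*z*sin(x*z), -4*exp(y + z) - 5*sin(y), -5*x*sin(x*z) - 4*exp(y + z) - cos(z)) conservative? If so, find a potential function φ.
Yes, F is conservative. φ = -4*exp(y + z) - sin(z) + 5*cos(y) + 5*cos(x*z)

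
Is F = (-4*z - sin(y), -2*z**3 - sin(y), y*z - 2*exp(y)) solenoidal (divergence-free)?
No, ∇·F = y - cos(y)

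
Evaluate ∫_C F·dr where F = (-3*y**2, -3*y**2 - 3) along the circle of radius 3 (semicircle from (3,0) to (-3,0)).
108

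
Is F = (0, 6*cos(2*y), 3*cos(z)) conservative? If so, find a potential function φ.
Yes, F is conservative. φ = 3*sin(2*y) + 3*sin(z)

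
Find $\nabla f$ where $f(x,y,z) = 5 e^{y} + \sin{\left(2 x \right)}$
(2*cos(2*x), 5*exp(y), 0)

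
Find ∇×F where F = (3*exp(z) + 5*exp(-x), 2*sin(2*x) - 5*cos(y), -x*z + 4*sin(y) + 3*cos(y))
(-3*sin(y) + 4*cos(y), z + 3*exp(z), 4*cos(2*x))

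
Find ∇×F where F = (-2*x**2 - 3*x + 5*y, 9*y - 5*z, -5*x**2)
(5, 10*x, -5)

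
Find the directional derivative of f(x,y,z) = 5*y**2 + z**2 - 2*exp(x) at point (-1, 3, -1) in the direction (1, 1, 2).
sqrt(6)*(-1 + 13*E)*exp(-1)/3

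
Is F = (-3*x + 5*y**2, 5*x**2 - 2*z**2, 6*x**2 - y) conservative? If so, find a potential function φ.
No, ∇×F = (4*z - 1, -12*x, 10*x - 10*y) ≠ 0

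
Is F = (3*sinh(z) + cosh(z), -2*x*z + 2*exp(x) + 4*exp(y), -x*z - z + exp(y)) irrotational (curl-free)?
No, ∇×F = (2*x + exp(y), z + sinh(z) + 3*cosh(z), -2*z + 2*exp(x))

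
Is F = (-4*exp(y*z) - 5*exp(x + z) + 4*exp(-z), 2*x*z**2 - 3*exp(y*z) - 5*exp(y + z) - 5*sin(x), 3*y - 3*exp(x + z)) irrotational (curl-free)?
No, ∇×F = (-4*x*z + 3*y*exp(y*z) + 5*exp(y + z) + 3, -4*y*exp(y*z) - 2*exp(x + z) - 4*exp(-z), 2*z**2 + 4*z*exp(y*z) - 5*cos(x))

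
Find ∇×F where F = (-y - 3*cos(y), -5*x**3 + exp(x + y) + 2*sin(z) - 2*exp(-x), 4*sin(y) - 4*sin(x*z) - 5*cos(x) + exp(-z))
(4*cos(y) - 2*cos(z), 4*z*cos(x*z) - 5*sin(x), -15*x**2 + exp(x + y) - 3*sin(y) + 1 + 2*exp(-x))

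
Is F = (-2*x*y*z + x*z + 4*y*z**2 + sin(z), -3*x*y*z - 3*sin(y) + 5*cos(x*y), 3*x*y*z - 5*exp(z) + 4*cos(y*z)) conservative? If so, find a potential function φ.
No, ∇×F = (3*x*y + 3*x*z - 4*z*sin(y*z), -2*x*y + x + 5*y*z + cos(z), 2*x*z - 3*y*z - 5*y*sin(x*y) - 4*z**2) ≠ 0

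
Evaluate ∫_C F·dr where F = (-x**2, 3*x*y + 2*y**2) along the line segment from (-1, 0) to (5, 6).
264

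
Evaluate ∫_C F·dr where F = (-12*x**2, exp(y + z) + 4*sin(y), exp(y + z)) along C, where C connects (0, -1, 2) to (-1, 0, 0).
-E + 1 + 4*cos(1)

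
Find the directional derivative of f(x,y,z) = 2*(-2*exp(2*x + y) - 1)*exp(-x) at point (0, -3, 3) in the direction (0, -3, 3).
2*sqrt(2)*exp(-3)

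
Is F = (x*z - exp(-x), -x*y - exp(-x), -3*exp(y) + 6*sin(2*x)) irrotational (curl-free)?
No, ∇×F = (-3*exp(y), x - 12*cos(2*x), -y + exp(-x))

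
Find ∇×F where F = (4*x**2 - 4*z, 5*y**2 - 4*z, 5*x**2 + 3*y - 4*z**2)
(7, -10*x - 4, 0)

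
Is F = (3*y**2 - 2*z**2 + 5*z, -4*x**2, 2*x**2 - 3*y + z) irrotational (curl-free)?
No, ∇×F = (-3, -4*x - 4*z + 5, -8*x - 6*y)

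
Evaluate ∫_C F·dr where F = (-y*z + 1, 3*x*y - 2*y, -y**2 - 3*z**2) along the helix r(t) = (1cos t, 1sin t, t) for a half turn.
pi*(-4*pi**2 - 2 + pi)/4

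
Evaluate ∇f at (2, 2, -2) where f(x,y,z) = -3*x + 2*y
(-3, 2, 0)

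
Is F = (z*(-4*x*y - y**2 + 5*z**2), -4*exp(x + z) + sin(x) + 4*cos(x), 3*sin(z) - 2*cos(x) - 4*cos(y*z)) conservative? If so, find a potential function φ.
No, ∇×F = (4*z*sin(y*z) + 4*exp(x + z), -4*x*y - y**2 + 15*z**2 - 2*sin(x), 2*z*(2*x + y) - 4*exp(x + z) - 4*sin(x) + cos(x)) ≠ 0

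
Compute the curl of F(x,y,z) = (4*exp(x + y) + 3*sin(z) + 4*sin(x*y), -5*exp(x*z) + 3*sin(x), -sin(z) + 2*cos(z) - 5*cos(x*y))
(5*x*(exp(x*z) + sin(x*y)), -5*y*sin(x*y) + 3*cos(z), -4*x*cos(x*y) - 5*z*exp(x*z) - 4*exp(x + y) + 3*cos(x))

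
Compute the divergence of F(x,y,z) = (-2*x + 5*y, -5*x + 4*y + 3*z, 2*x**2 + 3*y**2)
2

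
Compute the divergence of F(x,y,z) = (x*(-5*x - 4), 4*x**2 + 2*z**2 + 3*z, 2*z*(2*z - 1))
-10*x + 8*z - 6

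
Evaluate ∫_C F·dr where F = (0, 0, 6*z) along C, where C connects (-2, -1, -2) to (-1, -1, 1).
-9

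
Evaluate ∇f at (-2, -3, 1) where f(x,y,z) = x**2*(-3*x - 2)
(-28, 0, 0)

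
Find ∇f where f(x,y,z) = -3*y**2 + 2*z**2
(0, -6*y, 4*z)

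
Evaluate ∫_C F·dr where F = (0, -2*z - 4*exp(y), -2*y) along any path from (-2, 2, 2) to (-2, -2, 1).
12 + 8*sinh(2)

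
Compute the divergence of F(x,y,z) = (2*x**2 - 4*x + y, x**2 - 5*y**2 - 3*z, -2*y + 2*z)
4*x - 10*y - 2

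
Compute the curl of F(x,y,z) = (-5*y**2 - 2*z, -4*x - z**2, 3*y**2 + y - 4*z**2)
(6*y + 2*z + 1, -2, 10*y - 4)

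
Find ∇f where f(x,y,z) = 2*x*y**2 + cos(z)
(2*y**2, 4*x*y, -sin(z))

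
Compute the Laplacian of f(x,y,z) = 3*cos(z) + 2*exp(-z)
-3*cos(z) + 2*exp(-z)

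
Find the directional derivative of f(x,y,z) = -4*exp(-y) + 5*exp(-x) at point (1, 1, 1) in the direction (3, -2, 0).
-23*sqrt(13)*exp(-1)/13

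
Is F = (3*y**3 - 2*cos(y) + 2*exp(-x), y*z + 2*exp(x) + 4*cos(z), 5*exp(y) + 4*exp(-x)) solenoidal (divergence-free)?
No, ∇·F = z - 2*exp(-x)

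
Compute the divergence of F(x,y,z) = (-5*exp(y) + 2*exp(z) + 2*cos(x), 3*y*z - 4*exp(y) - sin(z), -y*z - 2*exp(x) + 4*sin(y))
-y + 3*z - 4*exp(y) - 2*sin(x)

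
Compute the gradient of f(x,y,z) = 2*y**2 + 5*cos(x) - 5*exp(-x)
(-5*sin(x) + 5*exp(-x), 4*y, 0)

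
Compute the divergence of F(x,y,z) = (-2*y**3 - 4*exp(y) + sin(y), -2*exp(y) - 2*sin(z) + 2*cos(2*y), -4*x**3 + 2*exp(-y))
-2*exp(y) - 4*sin(2*y)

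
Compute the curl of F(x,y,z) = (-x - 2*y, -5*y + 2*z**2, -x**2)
(-4*z, 2*x, 2)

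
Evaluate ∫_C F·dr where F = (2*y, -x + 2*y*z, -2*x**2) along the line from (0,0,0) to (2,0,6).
-16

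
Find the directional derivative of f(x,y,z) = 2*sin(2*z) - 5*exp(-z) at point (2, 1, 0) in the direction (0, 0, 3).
9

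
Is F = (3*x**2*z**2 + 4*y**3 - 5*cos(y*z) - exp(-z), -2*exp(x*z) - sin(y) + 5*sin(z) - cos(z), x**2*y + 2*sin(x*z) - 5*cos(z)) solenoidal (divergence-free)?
No, ∇·F = 6*x*z**2 + 2*x*cos(x*z) + 5*sin(z) - cos(y)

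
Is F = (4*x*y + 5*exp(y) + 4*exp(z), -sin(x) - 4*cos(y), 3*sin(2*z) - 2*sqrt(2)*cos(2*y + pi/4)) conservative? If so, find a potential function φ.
No, ∇×F = (4*sqrt(2)*sin(2*y + pi/4), 4*exp(z), -4*x - 5*exp(y) - cos(x)) ≠ 0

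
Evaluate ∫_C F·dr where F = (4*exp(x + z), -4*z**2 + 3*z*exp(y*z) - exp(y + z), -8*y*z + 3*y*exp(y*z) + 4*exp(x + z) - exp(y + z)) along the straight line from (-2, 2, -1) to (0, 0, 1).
-3*exp(-2) - 4*exp(-3) + 4*E + 11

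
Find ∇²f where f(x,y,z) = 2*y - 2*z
0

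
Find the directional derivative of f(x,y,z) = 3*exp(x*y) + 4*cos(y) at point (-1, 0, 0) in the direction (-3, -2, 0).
6*sqrt(13)/13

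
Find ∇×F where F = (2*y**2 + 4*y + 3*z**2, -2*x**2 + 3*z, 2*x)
(-3, 6*z - 2, -4*x - 4*y - 4)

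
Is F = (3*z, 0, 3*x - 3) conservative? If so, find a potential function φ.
Yes, F is conservative. φ = 3*z*(x - 1)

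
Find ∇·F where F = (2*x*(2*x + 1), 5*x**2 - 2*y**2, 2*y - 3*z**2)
8*x - 4*y - 6*z + 2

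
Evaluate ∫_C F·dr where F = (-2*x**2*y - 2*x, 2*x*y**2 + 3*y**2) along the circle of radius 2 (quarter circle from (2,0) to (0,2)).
12 + 4*pi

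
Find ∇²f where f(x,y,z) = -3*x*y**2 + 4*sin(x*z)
-4*x**2*sin(x*z) - 6*x - 4*z**2*sin(x*z)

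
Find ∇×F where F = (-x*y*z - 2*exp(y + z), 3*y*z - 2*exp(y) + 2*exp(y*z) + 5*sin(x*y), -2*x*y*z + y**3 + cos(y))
(-2*x*z + 3*y**2 - 2*y*exp(y*z) - 3*y - sin(y), -x*y + 2*y*z - 2*exp(y + z), x*z + 5*y*cos(x*y) + 2*exp(y + z))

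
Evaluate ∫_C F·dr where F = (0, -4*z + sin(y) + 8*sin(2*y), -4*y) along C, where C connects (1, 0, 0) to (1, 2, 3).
-19 - cos(2) - 4*cos(4)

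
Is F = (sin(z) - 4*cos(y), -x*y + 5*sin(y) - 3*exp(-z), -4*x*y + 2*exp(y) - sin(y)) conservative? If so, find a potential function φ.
No, ∇×F = (-4*x + 2*exp(y) - cos(y) - 3*exp(-z), 4*y + cos(z), -y - 4*sin(y)) ≠ 0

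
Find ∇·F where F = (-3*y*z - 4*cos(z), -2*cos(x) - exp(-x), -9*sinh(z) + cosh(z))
sinh(z) - 9*cosh(z)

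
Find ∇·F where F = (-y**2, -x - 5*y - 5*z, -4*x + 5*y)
-5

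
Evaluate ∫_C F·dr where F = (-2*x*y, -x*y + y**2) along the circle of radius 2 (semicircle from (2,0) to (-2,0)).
-16/3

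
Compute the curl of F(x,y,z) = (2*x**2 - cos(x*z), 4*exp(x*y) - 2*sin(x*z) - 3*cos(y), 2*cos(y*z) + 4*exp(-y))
(2*x*cos(x*z) - 2*z*sin(y*z) - 4*exp(-y), x*sin(x*z), 4*y*exp(x*y) - 2*z*cos(x*z))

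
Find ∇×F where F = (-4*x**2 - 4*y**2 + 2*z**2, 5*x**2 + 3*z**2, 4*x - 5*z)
(-6*z, 4*z - 4, 10*x + 8*y)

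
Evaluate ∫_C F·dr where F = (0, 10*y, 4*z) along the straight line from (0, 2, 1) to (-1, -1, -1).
-15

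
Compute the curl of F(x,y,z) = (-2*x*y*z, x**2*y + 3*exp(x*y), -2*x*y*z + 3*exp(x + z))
(-2*x*z, -2*x*y + 2*y*z - 3*exp(x + z), 2*x*y + 2*x*z + 3*y*exp(x*y))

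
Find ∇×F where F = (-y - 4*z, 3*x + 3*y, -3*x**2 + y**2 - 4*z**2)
(2*y, 6*x - 4, 4)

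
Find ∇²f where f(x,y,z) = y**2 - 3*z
2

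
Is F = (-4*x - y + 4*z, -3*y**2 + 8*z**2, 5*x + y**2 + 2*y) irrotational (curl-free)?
No, ∇×F = (2*y - 16*z + 2, -1, 1)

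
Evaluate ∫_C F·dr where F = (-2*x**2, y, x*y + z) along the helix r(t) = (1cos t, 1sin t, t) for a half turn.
4/3 + pi**2/2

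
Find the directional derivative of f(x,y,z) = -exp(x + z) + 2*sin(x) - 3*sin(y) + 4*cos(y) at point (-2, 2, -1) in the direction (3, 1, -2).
sqrt(14)*(-4*exp(3)*sin(2) + 3*exp(3)*cos(2) - 1)*exp(-3)/14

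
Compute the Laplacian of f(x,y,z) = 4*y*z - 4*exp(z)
-4*exp(z)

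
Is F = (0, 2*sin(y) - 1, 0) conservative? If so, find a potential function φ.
Yes, F is conservative. φ = -y - 2*cos(y)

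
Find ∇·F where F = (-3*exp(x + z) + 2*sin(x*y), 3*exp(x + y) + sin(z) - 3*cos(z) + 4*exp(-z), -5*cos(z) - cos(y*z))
y*sin(y*z) + 2*y*cos(x*y) + 3*exp(x + y) - 3*exp(x + z) + 5*sin(z)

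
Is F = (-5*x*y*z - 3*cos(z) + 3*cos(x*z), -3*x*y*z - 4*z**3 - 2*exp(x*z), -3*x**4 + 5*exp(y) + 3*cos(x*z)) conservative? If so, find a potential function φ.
No, ∇×F = (3*x*y + 2*x*exp(x*z) + 12*z**2 + 5*exp(y), 12*x**3 - 5*x*y - 3*x*sin(x*z) + 3*z*sin(x*z) + 3*sin(z), z*(5*x - 3*y - 2*exp(x*z))) ≠ 0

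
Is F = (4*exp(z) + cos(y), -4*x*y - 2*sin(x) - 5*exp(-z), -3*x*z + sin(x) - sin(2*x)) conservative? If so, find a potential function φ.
No, ∇×F = (-5*exp(-z), 3*z + 4*exp(z) - cos(x) + 2*cos(2*x), -4*y + sin(y) - 2*cos(x)) ≠ 0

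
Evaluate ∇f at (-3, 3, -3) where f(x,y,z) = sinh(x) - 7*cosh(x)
(cosh(3) + 7*sinh(3), 0, 0)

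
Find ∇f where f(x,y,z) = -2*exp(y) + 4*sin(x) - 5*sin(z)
(4*cos(x), -2*exp(y), -5*cos(z))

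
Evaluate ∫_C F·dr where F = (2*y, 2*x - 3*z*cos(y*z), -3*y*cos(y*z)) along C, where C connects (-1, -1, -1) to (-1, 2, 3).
-6 - 3*sin(6) + 3*sin(1)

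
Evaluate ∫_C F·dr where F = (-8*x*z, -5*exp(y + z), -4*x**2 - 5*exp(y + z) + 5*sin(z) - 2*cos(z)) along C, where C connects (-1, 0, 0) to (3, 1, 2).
-5*exp(3) - 62 - 2*sin(2) - 5*cos(2)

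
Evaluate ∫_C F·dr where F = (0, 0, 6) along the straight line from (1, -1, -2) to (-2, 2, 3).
30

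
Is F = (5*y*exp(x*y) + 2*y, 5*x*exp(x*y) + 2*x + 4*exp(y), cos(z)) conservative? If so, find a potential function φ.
Yes, F is conservative. φ = 2*x*y + 4*exp(y) + 5*exp(x*y) + sin(z)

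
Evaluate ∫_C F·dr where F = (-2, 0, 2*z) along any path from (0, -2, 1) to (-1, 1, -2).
5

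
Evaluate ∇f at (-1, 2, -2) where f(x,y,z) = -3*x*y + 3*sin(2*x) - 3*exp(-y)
(-6 + 6*cos(2), 3*exp(-2) + 3, 0)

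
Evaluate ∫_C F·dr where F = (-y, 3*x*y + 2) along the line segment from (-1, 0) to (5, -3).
87/2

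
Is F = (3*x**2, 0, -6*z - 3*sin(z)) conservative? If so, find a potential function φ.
Yes, F is conservative. φ = x**3 - 3*z**2 + 3*cos(z)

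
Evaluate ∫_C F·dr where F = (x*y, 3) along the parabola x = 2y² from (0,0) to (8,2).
286/5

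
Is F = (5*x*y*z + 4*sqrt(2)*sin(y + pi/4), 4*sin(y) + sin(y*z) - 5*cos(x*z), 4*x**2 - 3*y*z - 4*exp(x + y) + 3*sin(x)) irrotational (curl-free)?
No, ∇×F = (-5*x*sin(x*z) - y*cos(y*z) - 3*z - 4*exp(x + y), 5*x*y - 8*x + 4*exp(x + y) - 3*cos(x), -5*x*z + 5*z*sin(x*z) - 4*sqrt(2)*cos(y + pi/4))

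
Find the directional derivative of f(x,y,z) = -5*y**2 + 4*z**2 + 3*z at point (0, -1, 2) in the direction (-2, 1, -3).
-47*sqrt(14)/14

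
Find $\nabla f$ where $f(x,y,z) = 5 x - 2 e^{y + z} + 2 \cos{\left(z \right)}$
(5, -2*exp(y + z), -2*exp(y + z) - 2*sin(z))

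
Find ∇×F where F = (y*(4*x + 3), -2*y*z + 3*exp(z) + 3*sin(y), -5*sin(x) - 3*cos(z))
(2*y - 3*exp(z), 5*cos(x), -4*x - 3)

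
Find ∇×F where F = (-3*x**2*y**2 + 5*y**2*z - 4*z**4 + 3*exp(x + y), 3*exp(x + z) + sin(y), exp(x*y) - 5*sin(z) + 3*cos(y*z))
(x*exp(x*y) - 3*z*sin(y*z) - 3*exp(x + z), 5*y**2 - y*exp(x*y) - 16*z**3, 6*x**2*y - 10*y*z - 3*exp(x + y) + 3*exp(x + z))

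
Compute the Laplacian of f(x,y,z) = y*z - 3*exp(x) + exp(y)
-3*exp(x) + exp(y)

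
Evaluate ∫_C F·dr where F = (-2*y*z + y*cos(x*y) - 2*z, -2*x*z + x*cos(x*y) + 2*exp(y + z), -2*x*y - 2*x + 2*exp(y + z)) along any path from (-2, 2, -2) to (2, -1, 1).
-sin(2) + sin(4) + 24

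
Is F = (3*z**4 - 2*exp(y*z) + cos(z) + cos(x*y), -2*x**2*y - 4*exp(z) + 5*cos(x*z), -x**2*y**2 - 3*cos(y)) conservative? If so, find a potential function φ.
No, ∇×F = (-2*x**2*y + 5*x*sin(x*z) + 4*exp(z) + 3*sin(y), 2*x*y**2 - 2*y*exp(y*z) + 12*z**3 - sin(z), -4*x*y + x*sin(x*y) + 2*z*exp(y*z) - 5*z*sin(x*z)) ≠ 0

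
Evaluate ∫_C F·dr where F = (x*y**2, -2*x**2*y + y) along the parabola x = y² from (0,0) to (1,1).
1/2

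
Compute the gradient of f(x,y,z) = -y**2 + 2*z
(0, -2*y, 2)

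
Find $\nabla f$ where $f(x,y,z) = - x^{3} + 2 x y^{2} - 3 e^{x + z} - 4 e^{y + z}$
(-3*x**2 + 2*y**2 - 3*exp(x + z), 4*x*y - 4*exp(y + z), -3*exp(x + z) - 4*exp(y + z))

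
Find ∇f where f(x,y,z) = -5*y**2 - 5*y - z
(0, -10*y - 5, -1)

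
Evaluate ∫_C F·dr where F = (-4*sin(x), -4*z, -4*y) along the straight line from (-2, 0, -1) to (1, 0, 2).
-4*cos(2) + 4*cos(1)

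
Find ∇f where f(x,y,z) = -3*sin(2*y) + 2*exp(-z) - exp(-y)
(0, -6*cos(2*y) + exp(-y), -2*exp(-z))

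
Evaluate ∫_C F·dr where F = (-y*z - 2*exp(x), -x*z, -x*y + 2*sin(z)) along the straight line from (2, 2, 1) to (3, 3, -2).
-2*exp(3) - 2*cos(2) + 2*cos(1) + 2*exp(2) + 22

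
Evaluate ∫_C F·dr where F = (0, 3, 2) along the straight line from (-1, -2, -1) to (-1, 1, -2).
7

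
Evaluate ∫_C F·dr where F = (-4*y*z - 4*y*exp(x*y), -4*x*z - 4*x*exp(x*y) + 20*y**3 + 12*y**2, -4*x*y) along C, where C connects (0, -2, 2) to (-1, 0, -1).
-48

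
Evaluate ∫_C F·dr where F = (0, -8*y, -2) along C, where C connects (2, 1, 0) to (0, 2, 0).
-12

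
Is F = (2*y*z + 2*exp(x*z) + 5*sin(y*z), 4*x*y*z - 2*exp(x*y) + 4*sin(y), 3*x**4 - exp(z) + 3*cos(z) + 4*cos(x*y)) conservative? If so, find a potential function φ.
No, ∇×F = (-4*x*(y + sin(x*y)), -12*x**3 + 2*x*exp(x*z) + 4*y*sin(x*y) + 5*y*cos(y*z) + 2*y, 4*y*z - 2*y*exp(x*y) - 5*z*cos(y*z) - 2*z) ≠ 0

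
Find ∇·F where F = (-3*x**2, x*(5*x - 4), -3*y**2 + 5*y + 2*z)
2 - 6*x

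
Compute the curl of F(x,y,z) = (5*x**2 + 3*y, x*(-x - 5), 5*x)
(0, -5, -2*x - 8)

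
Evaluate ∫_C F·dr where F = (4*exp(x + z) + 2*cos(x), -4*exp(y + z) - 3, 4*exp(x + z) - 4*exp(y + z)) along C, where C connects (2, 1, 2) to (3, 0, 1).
-4*E - 2*sin(2) + 2*sin(3) + 3 + 4*exp(3)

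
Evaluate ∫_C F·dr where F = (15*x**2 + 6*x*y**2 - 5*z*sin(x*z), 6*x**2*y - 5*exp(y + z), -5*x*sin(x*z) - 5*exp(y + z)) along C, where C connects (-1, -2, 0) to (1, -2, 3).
-5*E + 5*cos(3) + 5*exp(-2) + 5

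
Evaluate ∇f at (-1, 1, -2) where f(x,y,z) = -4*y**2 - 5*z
(0, -8, -5)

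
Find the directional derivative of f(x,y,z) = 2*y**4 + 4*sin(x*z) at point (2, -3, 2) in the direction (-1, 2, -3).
-8*sqrt(14)*(2*cos(4) + 27)/7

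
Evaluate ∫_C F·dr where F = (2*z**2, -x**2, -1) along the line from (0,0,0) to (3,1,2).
3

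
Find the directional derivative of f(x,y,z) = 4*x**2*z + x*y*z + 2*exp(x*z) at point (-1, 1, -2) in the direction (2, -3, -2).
4*sqrt(17)*(4 - exp(2))/17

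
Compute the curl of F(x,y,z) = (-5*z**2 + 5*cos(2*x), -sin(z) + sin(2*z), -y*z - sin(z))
(-z + cos(z) - 2*cos(2*z), -10*z, 0)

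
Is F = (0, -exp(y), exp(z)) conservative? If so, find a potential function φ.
Yes, F is conservative. φ = -exp(y) + exp(z)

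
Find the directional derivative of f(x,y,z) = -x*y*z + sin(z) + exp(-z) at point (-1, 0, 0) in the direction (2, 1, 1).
0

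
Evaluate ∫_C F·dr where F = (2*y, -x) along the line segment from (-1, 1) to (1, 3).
8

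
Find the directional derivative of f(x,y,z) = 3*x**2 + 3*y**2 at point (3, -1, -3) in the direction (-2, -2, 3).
-24*sqrt(17)/17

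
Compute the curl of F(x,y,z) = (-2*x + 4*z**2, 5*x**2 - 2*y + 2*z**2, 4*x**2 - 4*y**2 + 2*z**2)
(-8*y - 4*z, -8*x + 8*z, 10*x)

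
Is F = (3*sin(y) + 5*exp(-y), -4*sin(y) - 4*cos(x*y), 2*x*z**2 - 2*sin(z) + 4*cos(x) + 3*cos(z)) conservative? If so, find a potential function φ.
No, ∇×F = (0, -2*z**2 + 4*sin(x), 4*y*sin(x*y) - 3*cos(y) + 5*exp(-y)) ≠ 0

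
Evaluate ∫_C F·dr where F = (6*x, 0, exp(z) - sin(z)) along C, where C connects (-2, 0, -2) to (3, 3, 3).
cos(3) - exp(-2) - cos(2) + 15 + exp(3)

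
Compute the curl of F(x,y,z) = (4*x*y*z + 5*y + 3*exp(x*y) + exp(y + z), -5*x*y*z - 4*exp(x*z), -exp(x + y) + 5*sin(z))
(5*x*y + 4*x*exp(x*z) - exp(x + y), 4*x*y + exp(x + y) + exp(y + z), -4*x*z - 3*x*exp(x*y) - 5*y*z - 4*z*exp(x*z) - exp(y + z) - 5)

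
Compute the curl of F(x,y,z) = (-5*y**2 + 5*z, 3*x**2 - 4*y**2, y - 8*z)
(1, 5, 6*x + 10*y)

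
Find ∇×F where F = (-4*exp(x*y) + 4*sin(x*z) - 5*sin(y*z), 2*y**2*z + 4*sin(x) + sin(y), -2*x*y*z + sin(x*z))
(-2*x*z - 2*y**2, 4*x*cos(x*z) + 2*y*z - 5*y*cos(y*z) - z*cos(x*z), 4*x*exp(x*y) + 5*z*cos(y*z) + 4*cos(x))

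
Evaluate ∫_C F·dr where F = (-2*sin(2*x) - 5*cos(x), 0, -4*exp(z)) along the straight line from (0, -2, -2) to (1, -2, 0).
-5 - 5*sin(1) + cos(2) + 4*exp(-2)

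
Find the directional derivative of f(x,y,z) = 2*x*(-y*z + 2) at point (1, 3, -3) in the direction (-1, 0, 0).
-22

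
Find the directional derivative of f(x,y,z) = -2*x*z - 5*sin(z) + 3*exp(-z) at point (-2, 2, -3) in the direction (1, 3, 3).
3*sqrt(19)*(-3*exp(3) - 5*cos(3) + 6)/19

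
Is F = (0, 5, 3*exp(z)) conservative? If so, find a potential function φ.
Yes, F is conservative. φ = 5*y + 3*exp(z)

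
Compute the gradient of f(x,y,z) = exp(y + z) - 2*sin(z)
(0, exp(y + z), exp(y + z) - 2*cos(z))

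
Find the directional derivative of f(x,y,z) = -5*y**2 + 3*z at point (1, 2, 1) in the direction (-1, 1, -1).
-23*sqrt(3)/3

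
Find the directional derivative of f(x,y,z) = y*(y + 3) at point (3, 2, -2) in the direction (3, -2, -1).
-sqrt(14)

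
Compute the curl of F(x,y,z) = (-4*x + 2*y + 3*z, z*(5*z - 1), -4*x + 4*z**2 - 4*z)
(1 - 10*z, 7, -2)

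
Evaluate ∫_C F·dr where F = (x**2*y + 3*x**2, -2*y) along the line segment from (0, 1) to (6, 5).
480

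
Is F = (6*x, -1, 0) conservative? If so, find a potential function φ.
Yes, F is conservative. φ = 3*x**2 - y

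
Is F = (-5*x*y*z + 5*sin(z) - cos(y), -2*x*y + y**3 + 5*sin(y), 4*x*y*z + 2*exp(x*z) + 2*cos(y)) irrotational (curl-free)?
No, ∇×F = (4*x*z - 2*sin(y), -5*x*y - 4*y*z - 2*z*exp(x*z) + 5*cos(z), 5*x*z - 2*y - sin(y))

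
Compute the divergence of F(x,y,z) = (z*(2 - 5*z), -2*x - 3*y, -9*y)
-3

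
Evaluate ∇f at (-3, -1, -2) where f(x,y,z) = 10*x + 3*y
(10, 3, 0)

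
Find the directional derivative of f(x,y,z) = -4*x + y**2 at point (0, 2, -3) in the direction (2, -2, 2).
-8*sqrt(3)/3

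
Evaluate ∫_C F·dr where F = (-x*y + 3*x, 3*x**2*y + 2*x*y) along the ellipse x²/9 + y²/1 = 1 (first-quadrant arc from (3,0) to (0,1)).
-7/4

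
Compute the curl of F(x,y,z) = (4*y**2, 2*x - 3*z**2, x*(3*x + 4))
(6*z, -6*x - 4, 2 - 8*y)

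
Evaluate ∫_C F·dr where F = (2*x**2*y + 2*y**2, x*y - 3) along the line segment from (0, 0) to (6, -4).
-324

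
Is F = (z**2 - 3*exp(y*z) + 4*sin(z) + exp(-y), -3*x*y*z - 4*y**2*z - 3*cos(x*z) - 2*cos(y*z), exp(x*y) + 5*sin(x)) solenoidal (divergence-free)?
No, ∇·F = z*(-3*x - 8*y + 2*sin(y*z))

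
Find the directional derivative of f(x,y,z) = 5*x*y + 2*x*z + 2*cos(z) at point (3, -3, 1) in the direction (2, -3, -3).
sqrt(22)*(-89 + 6*sin(1))/22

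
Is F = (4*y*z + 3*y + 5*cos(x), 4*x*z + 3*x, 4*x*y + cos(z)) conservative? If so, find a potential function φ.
Yes, F is conservative. φ = 4*x*y*z + 3*x*y + 5*sin(x) + sin(z)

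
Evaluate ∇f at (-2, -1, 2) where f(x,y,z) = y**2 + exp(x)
(exp(-2), -2, 0)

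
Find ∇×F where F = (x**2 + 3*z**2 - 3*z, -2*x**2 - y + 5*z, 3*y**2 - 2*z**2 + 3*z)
(6*y - 5, 6*z - 3, -4*x)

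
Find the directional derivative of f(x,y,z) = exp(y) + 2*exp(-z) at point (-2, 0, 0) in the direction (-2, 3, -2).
7*sqrt(17)/17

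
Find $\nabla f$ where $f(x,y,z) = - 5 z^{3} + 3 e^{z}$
(0, 0, -15*z**2 + 3*exp(z))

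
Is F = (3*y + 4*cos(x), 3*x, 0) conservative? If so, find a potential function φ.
Yes, F is conservative. φ = 3*x*y + 4*sin(x)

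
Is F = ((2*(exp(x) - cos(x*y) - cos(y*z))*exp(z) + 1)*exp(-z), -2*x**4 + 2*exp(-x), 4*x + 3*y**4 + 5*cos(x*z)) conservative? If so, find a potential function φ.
No, ∇×F = (12*y**3, 2*y*sin(y*z) + 5*z*sin(x*z) - 4 - exp(-z), -8*x**3 - 2*x*sin(x*y) - 2*z*sin(y*z) - 2*exp(-x)) ≠ 0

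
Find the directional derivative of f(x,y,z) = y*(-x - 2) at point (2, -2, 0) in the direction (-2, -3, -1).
4*sqrt(14)/7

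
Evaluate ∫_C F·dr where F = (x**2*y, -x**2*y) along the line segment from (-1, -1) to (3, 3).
0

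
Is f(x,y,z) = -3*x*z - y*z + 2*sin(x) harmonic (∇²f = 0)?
No, ∇²f = -2*sin(x)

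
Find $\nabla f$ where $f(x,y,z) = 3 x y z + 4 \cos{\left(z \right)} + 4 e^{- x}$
(3*y*z - 4*exp(-x), 3*x*z, 3*x*y - 4*sin(z))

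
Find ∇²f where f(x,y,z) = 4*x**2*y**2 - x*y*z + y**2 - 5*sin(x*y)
5*x**2*sin(x*y) + 8*x**2 + y**2*(5*sin(x*y) + 8) + 2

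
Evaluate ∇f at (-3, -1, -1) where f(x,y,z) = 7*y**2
(0, -14, 0)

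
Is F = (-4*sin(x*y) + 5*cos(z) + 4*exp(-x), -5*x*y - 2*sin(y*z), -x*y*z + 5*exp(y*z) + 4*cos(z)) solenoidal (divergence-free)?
No, ∇·F = -x*y - 5*x + 5*y*exp(y*z) - 4*y*cos(x*y) - 2*z*cos(y*z) - 4*sin(z) - 4*exp(-x)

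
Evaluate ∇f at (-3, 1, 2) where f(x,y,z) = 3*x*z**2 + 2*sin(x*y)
(2*cos(3) + 12, -6*cos(3), -36)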